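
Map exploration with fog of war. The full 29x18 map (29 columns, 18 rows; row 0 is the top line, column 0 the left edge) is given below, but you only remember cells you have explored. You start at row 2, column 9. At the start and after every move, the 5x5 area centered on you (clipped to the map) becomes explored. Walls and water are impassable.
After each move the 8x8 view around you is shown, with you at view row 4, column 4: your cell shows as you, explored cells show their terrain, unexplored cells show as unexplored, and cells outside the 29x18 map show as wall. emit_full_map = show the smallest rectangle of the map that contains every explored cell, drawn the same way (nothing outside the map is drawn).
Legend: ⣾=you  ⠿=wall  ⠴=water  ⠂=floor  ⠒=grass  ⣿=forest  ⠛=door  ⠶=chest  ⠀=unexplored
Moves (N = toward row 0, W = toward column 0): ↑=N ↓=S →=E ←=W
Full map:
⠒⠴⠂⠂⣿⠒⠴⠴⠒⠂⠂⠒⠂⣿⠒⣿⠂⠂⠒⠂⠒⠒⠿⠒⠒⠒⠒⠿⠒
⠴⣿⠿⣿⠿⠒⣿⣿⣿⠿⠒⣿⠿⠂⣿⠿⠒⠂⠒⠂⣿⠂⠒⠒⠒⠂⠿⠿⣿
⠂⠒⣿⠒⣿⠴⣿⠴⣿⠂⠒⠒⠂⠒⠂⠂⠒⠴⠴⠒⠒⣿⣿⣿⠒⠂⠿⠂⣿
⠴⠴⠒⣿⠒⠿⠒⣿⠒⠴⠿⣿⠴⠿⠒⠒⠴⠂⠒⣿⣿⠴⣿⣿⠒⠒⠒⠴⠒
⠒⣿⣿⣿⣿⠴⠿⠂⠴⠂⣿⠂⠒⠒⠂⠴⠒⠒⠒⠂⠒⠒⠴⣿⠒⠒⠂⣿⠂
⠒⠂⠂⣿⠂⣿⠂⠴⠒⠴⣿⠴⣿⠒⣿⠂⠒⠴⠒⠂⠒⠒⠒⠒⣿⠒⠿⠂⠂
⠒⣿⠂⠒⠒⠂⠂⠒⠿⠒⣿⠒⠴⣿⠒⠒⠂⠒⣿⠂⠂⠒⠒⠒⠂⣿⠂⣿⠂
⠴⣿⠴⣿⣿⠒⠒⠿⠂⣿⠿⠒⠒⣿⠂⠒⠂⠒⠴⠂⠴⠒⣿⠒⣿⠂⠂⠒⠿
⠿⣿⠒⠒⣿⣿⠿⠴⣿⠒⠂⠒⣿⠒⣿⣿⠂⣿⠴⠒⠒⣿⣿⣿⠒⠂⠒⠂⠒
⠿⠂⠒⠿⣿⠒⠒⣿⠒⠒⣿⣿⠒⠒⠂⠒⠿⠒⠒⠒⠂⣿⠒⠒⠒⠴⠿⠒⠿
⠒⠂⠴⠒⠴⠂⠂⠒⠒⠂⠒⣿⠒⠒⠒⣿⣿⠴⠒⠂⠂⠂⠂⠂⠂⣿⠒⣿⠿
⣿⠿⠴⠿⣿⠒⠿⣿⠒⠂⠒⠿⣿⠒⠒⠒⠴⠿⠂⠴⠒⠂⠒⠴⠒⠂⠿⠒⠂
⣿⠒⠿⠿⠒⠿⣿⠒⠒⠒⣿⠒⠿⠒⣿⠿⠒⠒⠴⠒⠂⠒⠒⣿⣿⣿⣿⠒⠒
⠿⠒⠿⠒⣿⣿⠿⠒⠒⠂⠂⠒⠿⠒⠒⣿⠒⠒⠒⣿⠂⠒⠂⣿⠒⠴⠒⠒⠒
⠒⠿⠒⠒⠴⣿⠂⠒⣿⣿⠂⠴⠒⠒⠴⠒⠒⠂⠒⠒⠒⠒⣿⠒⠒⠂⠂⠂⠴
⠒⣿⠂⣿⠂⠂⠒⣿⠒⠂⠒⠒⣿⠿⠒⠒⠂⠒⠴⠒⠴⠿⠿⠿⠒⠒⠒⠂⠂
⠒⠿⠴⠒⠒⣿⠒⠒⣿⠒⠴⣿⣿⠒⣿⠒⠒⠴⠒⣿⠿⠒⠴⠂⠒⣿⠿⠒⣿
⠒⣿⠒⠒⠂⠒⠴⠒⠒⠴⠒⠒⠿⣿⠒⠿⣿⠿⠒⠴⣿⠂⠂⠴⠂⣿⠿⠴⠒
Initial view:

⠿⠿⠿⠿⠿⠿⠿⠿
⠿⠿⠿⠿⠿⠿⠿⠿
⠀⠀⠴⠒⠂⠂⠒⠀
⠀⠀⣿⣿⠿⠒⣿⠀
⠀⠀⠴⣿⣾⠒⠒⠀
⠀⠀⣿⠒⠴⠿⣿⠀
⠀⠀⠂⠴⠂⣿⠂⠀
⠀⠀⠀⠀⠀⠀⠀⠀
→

⠿⠿⠿⠿⠿⠿⠿⠿
⠿⠿⠿⠿⠿⠿⠿⠿
⠀⠴⠒⠂⠂⠒⠂⠀
⠀⣿⣿⠿⠒⣿⠿⠀
⠀⠴⣿⠂⣾⠒⠂⠀
⠀⣿⠒⠴⠿⣿⠴⠀
⠀⠂⠴⠂⣿⠂⠒⠀
⠀⠀⠀⠀⠀⠀⠀⠀

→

⠿⠿⠿⠿⠿⠿⠿⠿
⠿⠿⠿⠿⠿⠿⠿⠿
⠴⠒⠂⠂⠒⠂⣿⠀
⣿⣿⠿⠒⣿⠿⠂⠀
⠴⣿⠂⠒⣾⠂⠒⠀
⣿⠒⠴⠿⣿⠴⠿⠀
⠂⠴⠂⣿⠂⠒⠒⠀
⠀⠀⠀⠀⠀⠀⠀⠀

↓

⠿⠿⠿⠿⠿⠿⠿⠿
⠴⠒⠂⠂⠒⠂⣿⠀
⣿⣿⠿⠒⣿⠿⠂⠀
⠴⣿⠂⠒⠒⠂⠒⠀
⣿⠒⠴⠿⣾⠴⠿⠀
⠂⠴⠂⣿⠂⠒⠒⠀
⠀⠀⠴⣿⠴⣿⠒⠀
⠀⠀⠀⠀⠀⠀⠀⠀

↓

⠴⠒⠂⠂⠒⠂⣿⠀
⣿⣿⠿⠒⣿⠿⠂⠀
⠴⣿⠂⠒⠒⠂⠒⠀
⣿⠒⠴⠿⣿⠴⠿⠀
⠂⠴⠂⣿⣾⠒⠒⠀
⠀⠀⠴⣿⠴⣿⠒⠀
⠀⠀⠒⣿⠒⠴⣿⠀
⠀⠀⠀⠀⠀⠀⠀⠀

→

⠒⠂⠂⠒⠂⣿⠀⠀
⣿⠿⠒⣿⠿⠂⠀⠀
⣿⠂⠒⠒⠂⠒⠂⠀
⠒⠴⠿⣿⠴⠿⠒⠀
⠴⠂⣿⠂⣾⠒⠂⠀
⠀⠴⣿⠴⣿⠒⣿⠀
⠀⠒⣿⠒⠴⣿⠒⠀
⠀⠀⠀⠀⠀⠀⠀⠀

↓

⣿⠿⠒⣿⠿⠂⠀⠀
⣿⠂⠒⠒⠂⠒⠂⠀
⠒⠴⠿⣿⠴⠿⠒⠀
⠴⠂⣿⠂⠒⠒⠂⠀
⠀⠴⣿⠴⣾⠒⣿⠀
⠀⠒⣿⠒⠴⣿⠒⠀
⠀⠀⠿⠒⠒⣿⠂⠀
⠀⠀⠀⠀⠀⠀⠀⠀

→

⠿⠒⣿⠿⠂⠀⠀⠀
⠂⠒⠒⠂⠒⠂⠀⠀
⠴⠿⣿⠴⠿⠒⠒⠀
⠂⣿⠂⠒⠒⠂⠴⠀
⠴⣿⠴⣿⣾⣿⠂⠀
⠒⣿⠒⠴⣿⠒⠒⠀
⠀⠿⠒⠒⣿⠂⠒⠀
⠀⠀⠀⠀⠀⠀⠀⠀

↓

⠂⠒⠒⠂⠒⠂⠀⠀
⠴⠿⣿⠴⠿⠒⠒⠀
⠂⣿⠂⠒⠒⠂⠴⠀
⠴⣿⠴⣿⠒⣿⠂⠀
⠒⣿⠒⠴⣾⠒⠒⠀
⠀⠿⠒⠒⣿⠂⠒⠀
⠀⠀⠒⣿⠒⣿⣿⠀
⠀⠀⠀⠀⠀⠀⠀⠀

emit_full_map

⠴⠒⠂⠂⠒⠂⣿⠀⠀
⣿⣿⠿⠒⣿⠿⠂⠀⠀
⠴⣿⠂⠒⠒⠂⠒⠂⠀
⣿⠒⠴⠿⣿⠴⠿⠒⠒
⠂⠴⠂⣿⠂⠒⠒⠂⠴
⠀⠀⠴⣿⠴⣿⠒⣿⠂
⠀⠀⠒⣿⠒⠴⣾⠒⠒
⠀⠀⠀⠿⠒⠒⣿⠂⠒
⠀⠀⠀⠀⠒⣿⠒⣿⣿

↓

⠴⠿⣿⠴⠿⠒⠒⠀
⠂⣿⠂⠒⠒⠂⠴⠀
⠴⣿⠴⣿⠒⣿⠂⠀
⠒⣿⠒⠴⣿⠒⠒⠀
⠀⠿⠒⠒⣾⠂⠒⠀
⠀⠀⠒⣿⠒⣿⣿⠀
⠀⠀⣿⠒⠒⠂⠒⠀
⠀⠀⠀⠀⠀⠀⠀⠀

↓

⠂⣿⠂⠒⠒⠂⠴⠀
⠴⣿⠴⣿⠒⣿⠂⠀
⠒⣿⠒⠴⣿⠒⠒⠀
⠀⠿⠒⠒⣿⠂⠒⠀
⠀⠀⠒⣿⣾⣿⣿⠀
⠀⠀⣿⠒⠒⠂⠒⠀
⠀⠀⣿⠒⠒⠒⣿⠀
⠀⠀⠀⠀⠀⠀⠀⠀

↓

⠴⣿⠴⣿⠒⣿⠂⠀
⠒⣿⠒⠴⣿⠒⠒⠀
⠀⠿⠒⠒⣿⠂⠒⠀
⠀⠀⠒⣿⠒⣿⣿⠀
⠀⠀⣿⠒⣾⠂⠒⠀
⠀⠀⣿⠒⠒⠒⣿⠀
⠀⠀⠿⣿⠒⠒⠒⠀
⠀⠀⠀⠀⠀⠀⠀⠀

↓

⠒⣿⠒⠴⣿⠒⠒⠀
⠀⠿⠒⠒⣿⠂⠒⠀
⠀⠀⠒⣿⠒⣿⣿⠀
⠀⠀⣿⠒⠒⠂⠒⠀
⠀⠀⣿⠒⣾⠒⣿⠀
⠀⠀⠿⣿⠒⠒⠒⠀
⠀⠀⠒⠿⠒⣿⠿⠀
⠀⠀⠀⠀⠀⠀⠀⠀

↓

⠀⠿⠒⠒⣿⠂⠒⠀
⠀⠀⠒⣿⠒⣿⣿⠀
⠀⠀⣿⠒⠒⠂⠒⠀
⠀⠀⣿⠒⠒⠒⣿⠀
⠀⠀⠿⣿⣾⠒⠒⠀
⠀⠀⠒⠿⠒⣿⠿⠀
⠀⠀⠒⠿⠒⠒⣿⠀
⠀⠀⠀⠀⠀⠀⠀⠀

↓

⠀⠀⠒⣿⠒⣿⣿⠀
⠀⠀⣿⠒⠒⠂⠒⠀
⠀⠀⣿⠒⠒⠒⣿⠀
⠀⠀⠿⣿⠒⠒⠒⠀
⠀⠀⠒⠿⣾⣿⠿⠀
⠀⠀⠒⠿⠒⠒⣿⠀
⠀⠀⠴⠒⠒⠴⠒⠀
⠀⠀⠀⠀⠀⠀⠀⠀

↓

⠀⠀⣿⠒⠒⠂⠒⠀
⠀⠀⣿⠒⠒⠒⣿⠀
⠀⠀⠿⣿⠒⠒⠒⠀
⠀⠀⠒⠿⠒⣿⠿⠀
⠀⠀⠒⠿⣾⠒⣿⠀
⠀⠀⠴⠒⠒⠴⠒⠀
⠀⠀⠒⣿⠿⠒⠒⠀
⠀⠀⠀⠀⠀⠀⠀⠀

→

⠀⣿⠒⠒⠂⠒⠀⠀
⠀⣿⠒⠒⠒⣿⠀⠀
⠀⠿⣿⠒⠒⠒⠴⠀
⠀⠒⠿⠒⣿⠿⠒⠀
⠀⠒⠿⠒⣾⣿⠒⠀
⠀⠴⠒⠒⠴⠒⠒⠀
⠀⠒⣿⠿⠒⠒⠂⠀
⠀⠀⠀⠀⠀⠀⠀⠀

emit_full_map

⠴⠒⠂⠂⠒⠂⣿⠀⠀⠀
⣿⣿⠿⠒⣿⠿⠂⠀⠀⠀
⠴⣿⠂⠒⠒⠂⠒⠂⠀⠀
⣿⠒⠴⠿⣿⠴⠿⠒⠒⠀
⠂⠴⠂⣿⠂⠒⠒⠂⠴⠀
⠀⠀⠴⣿⠴⣿⠒⣿⠂⠀
⠀⠀⠒⣿⠒⠴⣿⠒⠒⠀
⠀⠀⠀⠿⠒⠒⣿⠂⠒⠀
⠀⠀⠀⠀⠒⣿⠒⣿⣿⠀
⠀⠀⠀⠀⣿⠒⠒⠂⠒⠀
⠀⠀⠀⠀⣿⠒⠒⠒⣿⠀
⠀⠀⠀⠀⠿⣿⠒⠒⠒⠴
⠀⠀⠀⠀⠒⠿⠒⣿⠿⠒
⠀⠀⠀⠀⠒⠿⠒⣾⣿⠒
⠀⠀⠀⠀⠴⠒⠒⠴⠒⠒
⠀⠀⠀⠀⠒⣿⠿⠒⠒⠂

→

⣿⠒⠒⠂⠒⠀⠀⠀
⣿⠒⠒⠒⣿⠀⠀⠀
⠿⣿⠒⠒⠒⠴⠿⠀
⠒⠿⠒⣿⠿⠒⠒⠀
⠒⠿⠒⠒⣾⠒⠒⠀
⠴⠒⠒⠴⠒⠒⠂⠀
⠒⣿⠿⠒⠒⠂⠒⠀
⠀⠀⠀⠀⠀⠀⠀⠀

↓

⣿⠒⠒⠒⣿⠀⠀⠀
⠿⣿⠒⠒⠒⠴⠿⠀
⠒⠿⠒⣿⠿⠒⠒⠀
⠒⠿⠒⠒⣿⠒⠒⠀
⠴⠒⠒⠴⣾⠒⠂⠀
⠒⣿⠿⠒⠒⠂⠒⠀
⠀⠀⠒⣿⠒⠒⠴⠀
⠀⠀⠀⠀⠀⠀⠀⠀

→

⠒⠒⠒⣿⠀⠀⠀⠀
⣿⠒⠒⠒⠴⠿⠀⠀
⠿⠒⣿⠿⠒⠒⠴⠀
⠿⠒⠒⣿⠒⠒⠒⠀
⠒⠒⠴⠒⣾⠂⠒⠀
⣿⠿⠒⠒⠂⠒⠴⠀
⠀⠒⣿⠒⠒⠴⠒⠀
⠀⠀⠀⠀⠀⠀⠀⠀

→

⠒⠒⣿⠀⠀⠀⠀⠀
⠒⠒⠒⠴⠿⠀⠀⠀
⠒⣿⠿⠒⠒⠴⠒⠀
⠒⠒⣿⠒⠒⠒⣿⠀
⠒⠴⠒⠒⣾⠒⠒⠀
⠿⠒⠒⠂⠒⠴⠒⠀
⠒⣿⠒⠒⠴⠒⣿⠀
⠀⠀⠀⠀⠀⠀⠀⠀

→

⠒⣿⠀⠀⠀⠀⠀⠀
⠒⠒⠴⠿⠀⠀⠀⠀
⣿⠿⠒⠒⠴⠒⠂⠀
⠒⣿⠒⠒⠒⣿⠂⠀
⠴⠒⠒⠂⣾⠒⠒⠀
⠒⠒⠂⠒⠴⠒⠴⠀
⣿⠒⠒⠴⠒⣿⠿⠀
⠀⠀⠀⠀⠀⠀⠀⠀

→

⣿⠀⠀⠀⠀⠀⠀⠀
⠒⠴⠿⠀⠀⠀⠀⠀
⠿⠒⠒⠴⠒⠂⠒⠀
⣿⠒⠒⠒⣿⠂⠒⠀
⠒⠒⠂⠒⣾⠒⠒⠀
⠒⠂⠒⠴⠒⠴⠿⠀
⠒⠒⠴⠒⣿⠿⠒⠀
⠀⠀⠀⠀⠀⠀⠀⠀

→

⠀⠀⠀⠀⠀⠀⠀⠀
⠴⠿⠀⠀⠀⠀⠀⠀
⠒⠒⠴⠒⠂⠒⠒⠀
⠒⠒⠒⣿⠂⠒⠂⠀
⠒⠂⠒⠒⣾⠒⣿⠀
⠂⠒⠴⠒⠴⠿⠿⠀
⠒⠴⠒⣿⠿⠒⠴⠀
⠀⠀⠀⠀⠀⠀⠀⠀

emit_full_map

⠴⠒⠂⠂⠒⠂⣿⠀⠀⠀⠀⠀⠀⠀⠀⠀
⣿⣿⠿⠒⣿⠿⠂⠀⠀⠀⠀⠀⠀⠀⠀⠀
⠴⣿⠂⠒⠒⠂⠒⠂⠀⠀⠀⠀⠀⠀⠀⠀
⣿⠒⠴⠿⣿⠴⠿⠒⠒⠀⠀⠀⠀⠀⠀⠀
⠂⠴⠂⣿⠂⠒⠒⠂⠴⠀⠀⠀⠀⠀⠀⠀
⠀⠀⠴⣿⠴⣿⠒⣿⠂⠀⠀⠀⠀⠀⠀⠀
⠀⠀⠒⣿⠒⠴⣿⠒⠒⠀⠀⠀⠀⠀⠀⠀
⠀⠀⠀⠿⠒⠒⣿⠂⠒⠀⠀⠀⠀⠀⠀⠀
⠀⠀⠀⠀⠒⣿⠒⣿⣿⠀⠀⠀⠀⠀⠀⠀
⠀⠀⠀⠀⣿⠒⠒⠂⠒⠀⠀⠀⠀⠀⠀⠀
⠀⠀⠀⠀⣿⠒⠒⠒⣿⠀⠀⠀⠀⠀⠀⠀
⠀⠀⠀⠀⠿⣿⠒⠒⠒⠴⠿⠀⠀⠀⠀⠀
⠀⠀⠀⠀⠒⠿⠒⣿⠿⠒⠒⠴⠒⠂⠒⠒
⠀⠀⠀⠀⠒⠿⠒⠒⣿⠒⠒⠒⣿⠂⠒⠂
⠀⠀⠀⠀⠴⠒⠒⠴⠒⠒⠂⠒⠒⣾⠒⣿
⠀⠀⠀⠀⠒⣿⠿⠒⠒⠂⠒⠴⠒⠴⠿⠿
⠀⠀⠀⠀⠀⠀⠒⣿⠒⠒⠴⠒⣿⠿⠒⠴

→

⠀⠀⠀⠀⠀⠀⠀⠀
⠿⠀⠀⠀⠀⠀⠀⠀
⠒⠴⠒⠂⠒⠒⣿⠀
⠒⠒⣿⠂⠒⠂⣿⠀
⠂⠒⠒⠒⣾⣿⠒⠀
⠒⠴⠒⠴⠿⠿⠿⠀
⠴⠒⣿⠿⠒⠴⠂⠀
⠀⠀⠀⠀⠀⠀⠀⠀

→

⠀⠀⠀⠀⠀⠀⠀⠀
⠀⠀⠀⠀⠀⠀⠀⠀
⠴⠒⠂⠒⠒⣿⣿⠀
⠒⣿⠂⠒⠂⣿⠒⠀
⠒⠒⠒⠒⣾⠒⠒⠀
⠴⠒⠴⠿⠿⠿⠒⠀
⠒⣿⠿⠒⠴⠂⠒⠀
⠀⠀⠀⠀⠀⠀⠀⠀

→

⠀⠀⠀⠀⠀⠀⠀⠀
⠀⠀⠀⠀⠀⠀⠀⠀
⠒⠂⠒⠒⣿⣿⣿⠀
⣿⠂⠒⠂⣿⠒⠴⠀
⠒⠒⠒⣿⣾⠒⠂⠀
⠒⠴⠿⠿⠿⠒⠒⠀
⣿⠿⠒⠴⠂⠒⣿⠀
⠀⠀⠀⠀⠀⠀⠀⠀

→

⠀⠀⠀⠀⠀⠀⠀⠀
⠀⠀⠀⠀⠀⠀⠀⠀
⠂⠒⠒⣿⣿⣿⣿⠀
⠂⠒⠂⣿⠒⠴⠒⠀
⠒⠒⣿⠒⣾⠂⠂⠀
⠴⠿⠿⠿⠒⠒⠒⠀
⠿⠒⠴⠂⠒⣿⠿⠀
⠀⠀⠀⠀⠀⠀⠀⠀

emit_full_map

⠴⠒⠂⠂⠒⠂⣿⠀⠀⠀⠀⠀⠀⠀⠀⠀⠀⠀⠀⠀
⣿⣿⠿⠒⣿⠿⠂⠀⠀⠀⠀⠀⠀⠀⠀⠀⠀⠀⠀⠀
⠴⣿⠂⠒⠒⠂⠒⠂⠀⠀⠀⠀⠀⠀⠀⠀⠀⠀⠀⠀
⣿⠒⠴⠿⣿⠴⠿⠒⠒⠀⠀⠀⠀⠀⠀⠀⠀⠀⠀⠀
⠂⠴⠂⣿⠂⠒⠒⠂⠴⠀⠀⠀⠀⠀⠀⠀⠀⠀⠀⠀
⠀⠀⠴⣿⠴⣿⠒⣿⠂⠀⠀⠀⠀⠀⠀⠀⠀⠀⠀⠀
⠀⠀⠒⣿⠒⠴⣿⠒⠒⠀⠀⠀⠀⠀⠀⠀⠀⠀⠀⠀
⠀⠀⠀⠿⠒⠒⣿⠂⠒⠀⠀⠀⠀⠀⠀⠀⠀⠀⠀⠀
⠀⠀⠀⠀⠒⣿⠒⣿⣿⠀⠀⠀⠀⠀⠀⠀⠀⠀⠀⠀
⠀⠀⠀⠀⣿⠒⠒⠂⠒⠀⠀⠀⠀⠀⠀⠀⠀⠀⠀⠀
⠀⠀⠀⠀⣿⠒⠒⠒⣿⠀⠀⠀⠀⠀⠀⠀⠀⠀⠀⠀
⠀⠀⠀⠀⠿⣿⠒⠒⠒⠴⠿⠀⠀⠀⠀⠀⠀⠀⠀⠀
⠀⠀⠀⠀⠒⠿⠒⣿⠿⠒⠒⠴⠒⠂⠒⠒⣿⣿⣿⣿
⠀⠀⠀⠀⠒⠿⠒⠒⣿⠒⠒⠒⣿⠂⠒⠂⣿⠒⠴⠒
⠀⠀⠀⠀⠴⠒⠒⠴⠒⠒⠂⠒⠒⠒⠒⣿⠒⣾⠂⠂
⠀⠀⠀⠀⠒⣿⠿⠒⠒⠂⠒⠴⠒⠴⠿⠿⠿⠒⠒⠒
⠀⠀⠀⠀⠀⠀⠒⣿⠒⠒⠴⠒⣿⠿⠒⠴⠂⠒⣿⠿


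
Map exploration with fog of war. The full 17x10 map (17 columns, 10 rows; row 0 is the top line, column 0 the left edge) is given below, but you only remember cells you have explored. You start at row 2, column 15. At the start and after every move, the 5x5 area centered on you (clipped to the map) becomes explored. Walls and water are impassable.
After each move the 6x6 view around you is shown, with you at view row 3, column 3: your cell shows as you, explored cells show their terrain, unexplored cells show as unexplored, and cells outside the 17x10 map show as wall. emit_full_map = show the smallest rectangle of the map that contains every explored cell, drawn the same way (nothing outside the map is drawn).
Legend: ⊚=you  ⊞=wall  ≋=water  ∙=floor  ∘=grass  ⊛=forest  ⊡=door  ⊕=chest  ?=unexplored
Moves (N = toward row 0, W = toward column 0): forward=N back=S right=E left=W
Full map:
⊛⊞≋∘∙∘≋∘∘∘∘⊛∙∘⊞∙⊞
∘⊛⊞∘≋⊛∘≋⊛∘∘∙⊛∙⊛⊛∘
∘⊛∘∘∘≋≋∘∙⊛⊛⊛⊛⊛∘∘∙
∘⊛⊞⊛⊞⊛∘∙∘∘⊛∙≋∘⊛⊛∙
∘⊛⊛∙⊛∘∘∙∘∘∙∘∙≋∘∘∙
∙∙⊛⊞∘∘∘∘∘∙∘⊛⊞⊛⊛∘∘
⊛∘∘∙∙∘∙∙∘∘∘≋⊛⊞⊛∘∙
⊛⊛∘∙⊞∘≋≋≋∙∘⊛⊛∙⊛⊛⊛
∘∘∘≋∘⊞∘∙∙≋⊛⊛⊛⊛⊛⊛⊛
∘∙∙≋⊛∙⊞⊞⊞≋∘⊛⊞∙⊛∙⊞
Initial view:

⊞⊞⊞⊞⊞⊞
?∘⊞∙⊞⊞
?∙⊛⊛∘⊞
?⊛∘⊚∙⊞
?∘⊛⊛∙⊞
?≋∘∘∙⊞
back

?∘⊞∙⊞⊞
?∙⊛⊛∘⊞
?⊛∘∘∙⊞
?∘⊛⊚∙⊞
?≋∘∘∙⊞
?⊛⊛∘∘⊞

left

??∘⊞∙⊞
?⊛∙⊛⊛∘
?⊛⊛∘∘∙
?≋∘⊚⊛∙
?∙≋∘∘∙
?⊞⊛⊛∘∘

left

???∘⊞∙
?∙⊛∙⊛⊛
?⊛⊛⊛∘∘
?∙≋⊚⊛⊛
?∘∙≋∘∘
?⊛⊞⊛⊛∘

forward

⊞⊞⊞⊞⊞⊞
?⊛∙∘⊞∙
?∙⊛∙⊛⊛
?⊛⊛⊚∘∘
?∙≋∘⊛⊛
?∘∙≋∘∘

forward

⊞⊞⊞⊞⊞⊞
⊞⊞⊞⊞⊞⊞
?⊛∙∘⊞∙
?∙⊛⊚⊛⊛
?⊛⊛⊛∘∘
?∙≋∘⊛⊛

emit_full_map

⊛∙∘⊞∙⊞
∙⊛⊚⊛⊛∘
⊛⊛⊛∘∘∙
∙≋∘⊛⊛∙
∘∙≋∘∘∙
⊛⊞⊛⊛∘∘

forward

⊞⊞⊞⊞⊞⊞
⊞⊞⊞⊞⊞⊞
⊞⊞⊞⊞⊞⊞
?⊛∙⊚⊞∙
?∙⊛∙⊛⊛
?⊛⊛⊛∘∘

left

⊞⊞⊞⊞⊞⊞
⊞⊞⊞⊞⊞⊞
⊞⊞⊞⊞⊞⊞
?∘⊛⊚∘⊞
?∘∙⊛∙⊛
?⊛⊛⊛⊛∘

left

⊞⊞⊞⊞⊞⊞
⊞⊞⊞⊞⊞⊞
⊞⊞⊞⊞⊞⊞
?∘∘⊚∙∘
?∘∘∙⊛∙
?⊛⊛⊛⊛⊛

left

⊞⊞⊞⊞⊞⊞
⊞⊞⊞⊞⊞⊞
⊞⊞⊞⊞⊞⊞
?∘∘⊚⊛∙
?⊛∘∘∙⊛
?∙⊛⊛⊛⊛

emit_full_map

∘∘⊚⊛∙∘⊞∙⊞
⊛∘∘∙⊛∙⊛⊛∘
∙⊛⊛⊛⊛⊛∘∘∙
???∙≋∘⊛⊛∙
???∘∙≋∘∘∙
???⊛⊞⊛⊛∘∘


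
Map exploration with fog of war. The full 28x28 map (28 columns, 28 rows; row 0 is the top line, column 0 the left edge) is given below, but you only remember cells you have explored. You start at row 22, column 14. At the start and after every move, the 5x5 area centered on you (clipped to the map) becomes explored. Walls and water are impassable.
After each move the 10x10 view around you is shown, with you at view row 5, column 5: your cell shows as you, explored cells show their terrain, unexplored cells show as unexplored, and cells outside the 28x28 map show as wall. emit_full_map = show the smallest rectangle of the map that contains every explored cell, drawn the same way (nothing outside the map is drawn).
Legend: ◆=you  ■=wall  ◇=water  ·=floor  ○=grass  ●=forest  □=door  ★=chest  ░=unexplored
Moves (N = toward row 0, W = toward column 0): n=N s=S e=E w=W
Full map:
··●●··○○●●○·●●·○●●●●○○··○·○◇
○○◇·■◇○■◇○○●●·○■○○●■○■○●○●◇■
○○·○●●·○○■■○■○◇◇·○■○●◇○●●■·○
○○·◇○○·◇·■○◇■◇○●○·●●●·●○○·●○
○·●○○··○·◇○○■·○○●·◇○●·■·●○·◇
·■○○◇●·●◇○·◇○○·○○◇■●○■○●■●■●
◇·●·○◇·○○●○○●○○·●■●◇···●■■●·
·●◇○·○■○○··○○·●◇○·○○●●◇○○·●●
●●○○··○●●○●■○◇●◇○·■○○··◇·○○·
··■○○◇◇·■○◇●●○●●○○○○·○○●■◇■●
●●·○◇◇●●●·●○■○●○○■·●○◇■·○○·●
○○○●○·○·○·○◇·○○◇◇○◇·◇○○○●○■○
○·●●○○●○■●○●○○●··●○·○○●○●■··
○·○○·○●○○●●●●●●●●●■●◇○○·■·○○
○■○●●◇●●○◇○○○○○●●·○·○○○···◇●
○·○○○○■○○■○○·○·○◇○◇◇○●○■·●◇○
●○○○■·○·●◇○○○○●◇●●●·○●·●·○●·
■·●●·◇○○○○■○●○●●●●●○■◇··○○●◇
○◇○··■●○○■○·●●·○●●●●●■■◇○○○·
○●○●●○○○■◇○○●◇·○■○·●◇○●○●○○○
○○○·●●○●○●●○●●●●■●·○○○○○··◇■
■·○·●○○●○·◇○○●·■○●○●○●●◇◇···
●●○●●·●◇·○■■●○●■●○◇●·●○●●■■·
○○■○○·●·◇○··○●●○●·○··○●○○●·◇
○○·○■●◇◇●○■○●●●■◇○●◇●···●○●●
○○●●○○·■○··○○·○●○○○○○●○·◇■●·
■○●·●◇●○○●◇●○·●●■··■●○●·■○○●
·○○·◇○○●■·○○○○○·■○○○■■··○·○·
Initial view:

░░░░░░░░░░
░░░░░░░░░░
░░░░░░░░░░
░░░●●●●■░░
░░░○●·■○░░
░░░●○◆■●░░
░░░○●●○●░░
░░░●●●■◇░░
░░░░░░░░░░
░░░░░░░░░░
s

░░░░░░░░░░
░░░░░░░░░░
░░░●●●●■░░
░░░○●·■○░░
░░░●○●■●░░
░░░○●◆○●░░
░░░●●●■◇░░
░░░○·○●○░░
░░░░░░░░░░
░░░░░░░░░░

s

░░░░░░░░░░
░░░●●●●■░░
░░░○●·■○░░
░░░●○●■●░░
░░░○●●○●░░
░░░●●◆■◇░░
░░░○·○●○░░
░░░○·●●■░░
░░░░░░░░░░
■■■■■■■■■■

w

░░░░░░░░░░
░░░░●●●●■░
░░░░○●·■○░
░░░■●○●■●░
░░░·○●●○●░
░░░○●◆●■◇░
░░░○○·○●○░
░░░●○·●●■░
░░░░░░░░░░
■■■■■■■■■■

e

░░░░░░░░░░
░░░●●●●■░░
░░░○●·■○░░
░░■●○●■●░░
░░·○●●○●░░
░░○●●◆■◇░░
░░○○·○●○░░
░░●○·●●■░░
░░░░░░░░░░
■■■■■■■■■■

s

░░░●●●●■░░
░░░○●·■○░░
░░■●○●■●░░
░░·○●●○●░░
░░○●●●■◇░░
░░○○·◆●○░░
░░●○·●●■░░
░░░○○○·■░░
■■■■■■■■■■
■■■■■■■■■■

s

░░░○●·■○░░
░░■●○●■●░░
░░·○●●○●░░
░░○●●●■◇░░
░░○○·○●○░░
░░●○·◆●■░░
░░░○○○·■░░
■■■■■■■■■■
■■■■■■■■■■
■■■■■■■■■■

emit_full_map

░●●●●■
░○●·■○
■●○●■●
·○●●○●
○●●●■◇
○○·○●○
●○·◆●■
░○○○·■

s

░░■●○●■●░░
░░·○●●○●░░
░░○●●●■◇░░
░░○○·○●○░░
░░●○·●●■░░
░░░○○◆·■░░
■■■■■■■■■■
■■■■■■■■■■
■■■■■■■■■■
■■■■■■■■■■

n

░░░○●·■○░░
░░■●○●■●░░
░░·○●●○●░░
░░○●●●■◇░░
░░○○·○●○░░
░░●○·◆●■░░
░░░○○○·■░░
■■■■■■■■■■
■■■■■■■■■■
■■■■■■■■■■

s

░░■●○●■●░░
░░·○●●○●░░
░░○●●●■◇░░
░░○○·○●○░░
░░●○·●●■░░
░░░○○◆·■░░
■■■■■■■■■■
■■■■■■■■■■
■■■■■■■■■■
■■■■■■■■■■

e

░■●○●■●░░░
░·○●●○●░░░
░○●●●■◇░░░
░○○·○●○○░░
░●○·●●■·░░
░░○○○◆■○░░
■■■■■■■■■■
■■■■■■■■■■
■■■■■■■■■■
■■■■■■■■■■

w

░░■●○●■●░░
░░·○●●○●░░
░░○●●●■◇░░
░░○○·○●○○░
░░●○·●●■·░
░░░○○◆·■○░
■■■■■■■■■■
■■■■■■■■■■
■■■■■■■■■■
■■■■■■■■■■

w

░░░■●○●■●░
░░░·○●●○●░
░░░○●●●■◇░
░░░○○·○●○○
░░░●○·●●■·
░░░○○◆○·■○
■■■■■■■■■■
■■■■■■■■■■
■■■■■■■■■■
■■■■■■■■■■

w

░░░░■●○●■●
░░░░·○●●○●
░░░░○●●●■◇
░░░·○○·○●○
░░░◇●○·●●■
░░░○○◆○○·■
■■■■■■■■■■
■■■■■■■■■■
■■■■■■■■■■
■■■■■■■■■■

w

░░░░░■●○●■
░░░░░·○●●○
░░░░░○●●●■
░░░··○○·○●
░░░●◇●○·●●
░░░·○◆○○○·
■■■■■■■■■■
■■■■■■■■■■
■■■■■■■■■■
■■■■■■■■■■

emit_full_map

░░░●●●●■░
░░░○●·■○░
░░■●○●■●░
░░·○●●○●░
░░○●●●■◇░
··○○·○●○○
●◇●○·●●■·
·○◆○○○·■○

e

░░░░■●○●■●
░░░░·○●●○●
░░░░○●●●■◇
░░··○○·○●○
░░●◇●○·●●■
░░·○○◆○○·■
■■■■■■■■■■
■■■■■■■■■■
■■■■■■■■■■
■■■■■■■■■■

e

░░░■●○●■●░
░░░·○●●○●░
░░░○●●●■◇░
░··○○·○●○○
░●◇●○·●●■·
░·○○○◆○·■○
■■■■■■■■■■
■■■■■■■■■■
■■■■■■■■■■
■■■■■■■■■■

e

░░■●○●■●░░
░░·○●●○●░░
░░○●●●■◇░░
··○○·○●○○░
●◇●○·●●■·░
·○○○○◆·■○░
■■■■■■■■■■
■■■■■■■■■■
■■■■■■■■■■
■■■■■■■■■■

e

░■●○●■●░░░
░·○●●○●░░░
░○●●●■◇░░░
·○○·○●○○░░
◇●○·●●■·░░
○○○○○◆■○░░
■■■■■■■■■■
■■■■■■■■■■
■■■■■■■■■■
■■■■■■■■■■

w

░░■●○●■●░░
░░·○●●○●░░
░░○●●●■◇░░
··○○·○●○○░
●◇●○·●●■·░
·○○○○◆·■○░
■■■■■■■■■■
■■■■■■■■■■
■■■■■■■■■■
■■■■■■■■■■

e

░■●○●■●░░░
░·○●●○●░░░
░○●●●■◇░░░
·○○·○●○○░░
◇●○·●●■·░░
○○○○○◆■○░░
■■■■■■■■■■
■■■■■■■■■■
■■■■■■■■■■
■■■■■■■■■■

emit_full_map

░░░●●●●■░
░░░○●·■○░
░░■●○●■●░
░░·○●●○●░
░░○●●●■◇░
··○○·○●○○
●◇●○·●●■·
·○○○○○◆■○

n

░░○●·■○░░░
░■●○●■●░░░
░·○●●○●░░░
░○●●●■◇○░░
·○○·○●○○░░
◇●○·●◆■·░░
○○○○○·■○░░
■■■■■■■■■■
■■■■■■■■■■
■■■■■■■■■■

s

░■●○●■●░░░
░·○●●○●░░░
░○●●●■◇○░░
·○○·○●○○░░
◇●○·●●■·░░
○○○○○◆■○░░
■■■■■■■■■■
■■■■■■■■■■
■■■■■■■■■■
■■■■■■■■■■

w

░░■●○●■●░░
░░·○●●○●░░
░░○●●●■◇○░
··○○·○●○○░
●◇●○·●●■·░
·○○○○◆·■○░
■■■■■■■■■■
■■■■■■■■■■
■■■■■■■■■■
■■■■■■■■■■

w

░░░■●○●■●░
░░░·○●●○●░
░░░○●●●■◇○
░··○○·○●○○
░●◇●○·●●■·
░·○○○◆○·■○
■■■■■■■■■■
■■■■■■■■■■
■■■■■■■■■■
■■■■■■■■■■

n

░░░░○●·■○░
░░░■●○●■●░
░░░·○●●○●░
░░░○●●●■◇○
░··○○·○●○○
░●◇●○◆●●■·
░·○○○○○·■○
■■■■■■■■■■
■■■■■■■■■■
■■■■■■■■■■

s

░░░■●○●■●░
░░░·○●●○●░
░░░○●●●■◇○
░··○○·○●○○
░●◇●○·●●■·
░·○○○◆○·■○
■■■■■■■■■■
■■■■■■■■■■
■■■■■■■■■■
■■■■■■■■■■

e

░░■●○●■●░░
░░·○●●○●░░
░░○●●●■◇○░
··○○·○●○○░
●◇●○·●●■·░
·○○○○◆·■○░
■■■■■■■■■■
■■■■■■■■■■
■■■■■■■■■■
■■■■■■■■■■


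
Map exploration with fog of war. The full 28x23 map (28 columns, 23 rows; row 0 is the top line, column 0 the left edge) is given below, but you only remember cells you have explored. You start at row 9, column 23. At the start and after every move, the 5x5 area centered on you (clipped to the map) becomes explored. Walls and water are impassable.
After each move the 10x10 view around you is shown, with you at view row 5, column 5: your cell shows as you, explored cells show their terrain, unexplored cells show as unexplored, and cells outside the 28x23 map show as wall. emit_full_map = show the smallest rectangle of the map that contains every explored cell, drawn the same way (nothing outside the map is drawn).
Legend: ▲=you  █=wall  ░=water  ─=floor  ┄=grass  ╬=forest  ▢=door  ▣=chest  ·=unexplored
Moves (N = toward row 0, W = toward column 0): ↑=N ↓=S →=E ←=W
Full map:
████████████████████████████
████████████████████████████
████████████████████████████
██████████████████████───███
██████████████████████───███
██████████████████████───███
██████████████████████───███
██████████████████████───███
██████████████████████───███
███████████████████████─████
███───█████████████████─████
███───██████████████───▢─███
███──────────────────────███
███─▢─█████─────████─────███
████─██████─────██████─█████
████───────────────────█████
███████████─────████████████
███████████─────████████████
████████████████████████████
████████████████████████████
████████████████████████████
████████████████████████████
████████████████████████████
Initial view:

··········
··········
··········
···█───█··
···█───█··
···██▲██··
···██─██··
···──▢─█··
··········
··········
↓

··········
··········
···█───█··
···█───█··
···██─██··
···██▲██··
···──▢─█··
···────█··
··········
··········

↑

··········
··········
··········
···█───█··
···█───█··
···██▲██··
···██─██··
···──▢─█··
···────█··
··········

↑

··········
··········
··········
···█───█··
···█───█··
···█─▲─█··
···██─██··
···██─██··
···──▢─█··
···────█··

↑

··········
··········
··········
···█───█··
···█───█··
···█─▲─█··
···█───█··
···██─██··
···██─██··
···──▢─█··

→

·········█
·········█
·········█
··█───██·█
··█───██·█
··█──▲██·█
··█───██·█
··██─███·█
··██─██··█
··──▢─█··█

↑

·········█
·········█
·········█
···───██·█
··█───██·█
··█──▲██·█
··█───██·█
··█───██·█
··██─███·█
··██─██··█

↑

·········█
·········█
·········█
···───██·█
···───██·█
··█──▲██·█
··█───██·█
··█───██·█
··█───██·█
··██─███·█

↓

·········█
·········█
···───██·█
···───██·█
··█───██·█
··█──▲██·█
··█───██·█
··█───██·█
··██─███·█
··██─██··█

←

··········
··········
····───██·
···█───██·
···█───██·
···█─▲─██·
···█───██·
···█───██·
···██─███·
···██─██··

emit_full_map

·───██
█───██
█───██
█─▲─██
█───██
█───██
██─███
██─██·
──▢─█·
────█·

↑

··········
··········
··········
···█───██·
···█───██·
···█─▲─██·
···█───██·
···█───██·
···█───██·
···██─███·

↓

··········
··········
···█───██·
···█───██·
···█───██·
···█─▲─██·
···█───██·
···█───██·
···██─███·
···██─██··

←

··········
··········
····█───██
···██───██
···██───██
···██▲──██
···██───██
···██───██
····██─███
····██─██·

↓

··········
····█───██
···██───██
···██───██
···██───██
···██▲──██
···██───██
···███─███
····██─██·
····──▢─█·

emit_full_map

·█───██
██───██
██───██
██───██
██▲──██
██───██
███─███
·██─██·
·──▢─█·
·────█·

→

··········
···█───██·
··██───██·
··██───██·
··██───██·
··██─▲─██·
··██───██·
··███─███·
···██─██··
···──▢─█··

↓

···█───██·
··██───██·
··██───██·
··██───██·
··██───██·
··██─▲─██·
··███─███·
···██─██··
···──▢─█··
···────█··

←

····█───██
···██───██
···██───██
···██───██
···██───██
···██▲──██
···███─███
···███─██·
····──▢─█·
····────█·

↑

··········
····█───██
···██───██
···██───██
···██───██
···██▲──██
···██───██
···███─███
···███─██·
····──▢─█·

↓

····█───██
···██───██
···██───██
···██───██
···██───██
···██▲──██
···███─███
···███─██·
····──▢─█·
····────█·

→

···█───██·
··██───██·
··██───██·
··██───██·
··██───██·
··██─▲─██·
··███─███·
··███─██··
···──▢─█··
···────█··

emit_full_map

·█───██
██───██
██───██
██───██
██───██
██─▲─██
███─███
███─██·
·──▢─█·
·────█·

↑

··········
···█───██·
··██───██·
··██───██·
··██───██·
··██─▲─██·
··██───██·
··███─███·
··███─██··
···──▢─█··

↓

···█───██·
··██───██·
··██───██·
··██───██·
··██───██·
··██─▲─██·
··███─███·
··███─██··
···──▢─█··
···────█··


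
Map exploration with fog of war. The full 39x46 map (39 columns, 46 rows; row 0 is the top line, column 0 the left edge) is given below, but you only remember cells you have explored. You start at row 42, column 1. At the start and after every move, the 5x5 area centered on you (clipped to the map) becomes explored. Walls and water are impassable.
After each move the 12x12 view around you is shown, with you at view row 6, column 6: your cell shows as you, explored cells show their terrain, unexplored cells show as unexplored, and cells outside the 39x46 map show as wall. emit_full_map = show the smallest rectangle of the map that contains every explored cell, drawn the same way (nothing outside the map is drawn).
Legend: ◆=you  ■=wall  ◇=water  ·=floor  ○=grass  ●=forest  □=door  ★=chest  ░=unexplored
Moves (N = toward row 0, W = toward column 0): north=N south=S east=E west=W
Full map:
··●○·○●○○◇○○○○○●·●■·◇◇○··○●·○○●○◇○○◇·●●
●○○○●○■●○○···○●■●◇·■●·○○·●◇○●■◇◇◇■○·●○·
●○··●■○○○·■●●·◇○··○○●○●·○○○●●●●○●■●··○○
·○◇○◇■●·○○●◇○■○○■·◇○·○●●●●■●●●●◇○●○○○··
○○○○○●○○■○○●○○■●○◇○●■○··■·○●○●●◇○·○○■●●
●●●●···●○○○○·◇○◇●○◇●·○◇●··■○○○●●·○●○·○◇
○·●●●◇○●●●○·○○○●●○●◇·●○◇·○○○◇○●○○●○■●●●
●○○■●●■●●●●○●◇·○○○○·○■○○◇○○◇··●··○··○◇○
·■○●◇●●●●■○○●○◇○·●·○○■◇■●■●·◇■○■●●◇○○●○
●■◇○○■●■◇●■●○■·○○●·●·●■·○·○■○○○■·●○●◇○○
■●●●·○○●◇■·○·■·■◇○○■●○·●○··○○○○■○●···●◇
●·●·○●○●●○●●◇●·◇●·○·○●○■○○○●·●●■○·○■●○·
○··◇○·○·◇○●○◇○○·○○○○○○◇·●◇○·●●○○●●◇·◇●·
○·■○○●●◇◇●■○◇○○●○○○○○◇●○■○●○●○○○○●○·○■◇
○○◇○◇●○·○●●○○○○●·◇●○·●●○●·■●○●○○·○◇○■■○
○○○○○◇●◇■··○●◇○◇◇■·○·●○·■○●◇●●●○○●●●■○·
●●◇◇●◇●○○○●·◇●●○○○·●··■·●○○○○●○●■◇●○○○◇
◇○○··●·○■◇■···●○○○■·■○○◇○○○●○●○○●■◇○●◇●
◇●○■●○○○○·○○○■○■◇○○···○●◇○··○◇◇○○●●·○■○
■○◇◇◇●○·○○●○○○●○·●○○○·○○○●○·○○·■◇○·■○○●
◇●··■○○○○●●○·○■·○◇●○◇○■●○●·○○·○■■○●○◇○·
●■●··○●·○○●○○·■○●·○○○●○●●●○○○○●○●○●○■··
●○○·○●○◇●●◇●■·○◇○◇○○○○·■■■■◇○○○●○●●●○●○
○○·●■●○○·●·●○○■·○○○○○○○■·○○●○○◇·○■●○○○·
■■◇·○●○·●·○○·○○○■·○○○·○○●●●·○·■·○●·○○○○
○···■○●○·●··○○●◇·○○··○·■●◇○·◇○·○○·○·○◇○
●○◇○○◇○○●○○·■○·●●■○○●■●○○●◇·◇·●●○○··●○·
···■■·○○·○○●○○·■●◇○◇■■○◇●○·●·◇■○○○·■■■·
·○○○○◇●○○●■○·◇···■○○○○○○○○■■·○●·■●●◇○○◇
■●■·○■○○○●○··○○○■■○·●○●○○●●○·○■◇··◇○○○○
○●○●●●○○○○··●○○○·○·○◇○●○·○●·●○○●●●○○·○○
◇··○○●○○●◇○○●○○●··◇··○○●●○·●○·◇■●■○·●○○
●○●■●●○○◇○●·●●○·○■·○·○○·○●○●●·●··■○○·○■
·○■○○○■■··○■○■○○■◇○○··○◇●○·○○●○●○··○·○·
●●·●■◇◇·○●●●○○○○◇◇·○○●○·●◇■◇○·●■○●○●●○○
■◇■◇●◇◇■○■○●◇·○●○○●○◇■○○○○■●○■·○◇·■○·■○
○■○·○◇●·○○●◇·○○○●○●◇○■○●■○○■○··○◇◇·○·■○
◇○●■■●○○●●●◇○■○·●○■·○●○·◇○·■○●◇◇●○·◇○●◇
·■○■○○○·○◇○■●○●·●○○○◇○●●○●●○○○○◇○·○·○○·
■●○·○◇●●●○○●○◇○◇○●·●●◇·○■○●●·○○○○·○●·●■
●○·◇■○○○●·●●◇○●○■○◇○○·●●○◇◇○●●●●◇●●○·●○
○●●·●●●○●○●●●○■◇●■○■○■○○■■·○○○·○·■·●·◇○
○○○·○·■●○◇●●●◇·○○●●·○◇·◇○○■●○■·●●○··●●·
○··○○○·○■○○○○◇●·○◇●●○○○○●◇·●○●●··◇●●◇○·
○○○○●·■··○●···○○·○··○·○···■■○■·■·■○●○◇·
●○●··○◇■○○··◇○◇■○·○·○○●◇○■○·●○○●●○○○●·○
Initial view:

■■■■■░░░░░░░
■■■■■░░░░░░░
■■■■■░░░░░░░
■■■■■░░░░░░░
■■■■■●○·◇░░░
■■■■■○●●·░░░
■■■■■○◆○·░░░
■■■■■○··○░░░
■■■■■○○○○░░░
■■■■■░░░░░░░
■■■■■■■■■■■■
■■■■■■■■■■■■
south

■■■■■░░░░░░░
■■■■■░░░░░░░
■■■■■░░░░░░░
■■■■■●○·◇░░░
■■■■■○●●·░░░
■■■■■○○○·░░░
■■■■■○◆·○░░░
■■■■■○○○○░░░
■■■■■●○●·░░░
■■■■■■■■■■■■
■■■■■■■■■■■■
■■■■■■■■■■■■

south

■■■■■░░░░░░░
■■■■■░░░░░░░
■■■■■●○·◇░░░
■■■■■○●●·░░░
■■■■■○○○·░░░
■■■■■○··○░░░
■■■■■○◆○○░░░
■■■■■●○●·░░░
■■■■■■■■■■■■
■■■■■■■■■■■■
■■■■■■■■■■■■
■■■■■■■■■■■■

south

■■■■■░░░░░░░
■■■■■●○·◇░░░
■■■■■○●●·░░░
■■■■■○○○·░░░
■■■■■○··○░░░
■■■■■○○○○░░░
■■■■■●◆●·░░░
■■■■■■■■■■■■
■■■■■■■■■■■■
■■■■■■■■■■■■
■■■■■■■■■■■■
■■■■■■■■■■■■

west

■■■■■■░░░░░░
■■■■■■●○·◇░░
■■■■■■○●●·░░
■■■■■■○○○·░░
■■■■■■○··○░░
■■■■■■○○○○░░
■■■■■■◆○●·░░
■■■■■■■■■■■■
■■■■■■■■■■■■
■■■■■■■■■■■■
■■■■■■■■■■■■
■■■■■■■■■■■■

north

■■■■■■░░░░░░
■■■■■■░░░░░░
■■■■■■●○·◇░░
■■■■■■○●●·░░
■■■■■■○○○·░░
■■■■■■○··○░░
■■■■■■◆○○○░░
■■■■■■●○●·░░
■■■■■■■■■■■■
■■■■■■■■■■■■
■■■■■■■■■■■■
■■■■■■■■■■■■

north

■■■■■■░░░░░░
■■■■■■░░░░░░
■■■■■■░░░░░░
■■■■■■●○·◇░░
■■■■■■○●●·░░
■■■■■■○○○·░░
■■■■■■◆··○░░
■■■■■■○○○○░░
■■■■■■●○●·░░
■■■■■■■■■■■■
■■■■■■■■■■■■
■■■■■■■■■■■■

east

■■■■■░░░░░░░
■■■■■░░░░░░░
■■■■■░░░░░░░
■■■■■●○·◇░░░
■■■■■○●●·░░░
■■■■■○○○·░░░
■■■■■○◆·○░░░
■■■■■○○○○░░░
■■■■■●○●·░░░
■■■■■■■■■■■■
■■■■■■■■■■■■
■■■■■■■■■■■■

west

■■■■■■░░░░░░
■■■■■■░░░░░░
■■■■■■░░░░░░
■■■■■■●○·◇░░
■■■■■■○●●·░░
■■■■■■○○○·░░
■■■■■■◆··○░░
■■■■■■○○○○░░
■■■■■■●○●·░░
■■■■■■■■■■■■
■■■■■■■■■■■■
■■■■■■■■■■■■

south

■■■■■■░░░░░░
■■■■■■░░░░░░
■■■■■■●○·◇░░
■■■■■■○●●·░░
■■■■■■○○○·░░
■■■■■■○··○░░
■■■■■■◆○○○░░
■■■■■■●○●·░░
■■■■■■■■■■■■
■■■■■■■■■■■■
■■■■■■■■■■■■
■■■■■■■■■■■■

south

■■■■■■░░░░░░
■■■■■■●○·◇░░
■■■■■■○●●·░░
■■■■■■○○○·░░
■■■■■■○··○░░
■■■■■■○○○○░░
■■■■■■◆○●·░░
■■■■■■■■■■■■
■■■■■■■■■■■■
■■■■■■■■■■■■
■■■■■■■■■■■■
■■■■■■■■■■■■

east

■■■■■░░░░░░░
■■■■■●○·◇░░░
■■■■■○●●·░░░
■■■■■○○○·░░░
■■■■■○··○░░░
■■■■■○○○○░░░
■■■■■●◆●·░░░
■■■■■■■■■■■■
■■■■■■■■■■■■
■■■■■■■■■■■■
■■■■■■■■■■■■
■■■■■■■■■■■■
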